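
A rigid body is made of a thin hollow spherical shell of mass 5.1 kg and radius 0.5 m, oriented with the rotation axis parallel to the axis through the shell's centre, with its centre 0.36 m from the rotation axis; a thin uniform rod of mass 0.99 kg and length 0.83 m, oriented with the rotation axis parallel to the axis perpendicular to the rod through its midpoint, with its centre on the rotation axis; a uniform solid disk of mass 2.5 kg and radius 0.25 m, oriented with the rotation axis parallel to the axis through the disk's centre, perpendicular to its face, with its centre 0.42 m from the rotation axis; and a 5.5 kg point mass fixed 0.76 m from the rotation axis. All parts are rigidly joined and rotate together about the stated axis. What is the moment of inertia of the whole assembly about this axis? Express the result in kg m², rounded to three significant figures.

Spherical shell: I_cm = (2/3)MR² = (2/3)(5.1)(0.5)² = 0.85 kg m²; centre at d = 0.36 m, so the parallel axis theorem gives I = 0.85 + (5.1)(0.36)² = 1.511 kg m².
Thin rod: I_cm = (1/12)ML² = (1/12)(0.99)(0.83)² = 0.056834 kg m²; axis through the centre, so I = 0.056834 kg m².
Solid disk: I_cm = (1/2)MR² = (1/2)(2.5)(0.25)² = 0.078125 kg m²; centre at d = 0.42 m, so the parallel axis theorem gives I = 0.078125 + (2.5)(0.42)² = 0.51912 kg m².
Point mass: I_cm = 0; centre at d = 0.76 m, so the parallel axis theorem gives I = 0 + (5.5)(0.76)² = 3.1768 kg m².
Total I = 1.511 + 0.056834 + 0.51912 + 3.1768 = 5.2637 kg m².

5.26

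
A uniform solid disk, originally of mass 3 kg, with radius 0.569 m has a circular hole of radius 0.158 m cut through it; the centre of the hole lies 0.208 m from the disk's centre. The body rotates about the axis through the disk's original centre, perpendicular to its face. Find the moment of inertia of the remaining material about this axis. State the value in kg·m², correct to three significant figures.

0.473

Unpierced body about its centre: I₀ = (1/2)MR² = (1/2)(3)(0.569)² = 0.48564 kg·m².
The removed disk has mass m = M·(r/R)² = (3)(0.158/0.569)² = 0.23132 kg (same uniform areal density).
Its moment of inertia about the rotation axis (parallel-axis theorem): I_hole = (1/2)mr² + md² = (1/2)(0.23132)(0.158)² + (0.23132)(0.208)² = 0.012895 kg·m².
Treating the hole as negative mass, I = I₀ − I_hole = 0.48564 − 0.012895 = 0.47275 kg·m².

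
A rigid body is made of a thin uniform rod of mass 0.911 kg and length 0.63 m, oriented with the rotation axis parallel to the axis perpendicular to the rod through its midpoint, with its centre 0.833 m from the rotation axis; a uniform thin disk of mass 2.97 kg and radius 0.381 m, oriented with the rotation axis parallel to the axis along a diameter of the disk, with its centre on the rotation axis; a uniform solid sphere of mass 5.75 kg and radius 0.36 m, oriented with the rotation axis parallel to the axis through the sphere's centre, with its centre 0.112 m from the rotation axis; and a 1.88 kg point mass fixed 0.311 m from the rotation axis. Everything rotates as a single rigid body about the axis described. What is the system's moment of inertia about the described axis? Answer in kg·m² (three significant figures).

Thin rod: I_cm = (1/12)ML² = (1/12)(0.911)(0.63)² = 0.030131 kg·m²; centre at d = 0.833 m, so I = I_cm + Md² gives I = 0.030131 + (0.911)(0.833)² = 0.66226 kg·m².
Thin disk: I_cm = (1/4)MR² = (1/4)(2.97)(0.381)² = 0.10778 kg·m²; axis through the centre, so I = 0.10778 kg·m².
Solid sphere: I_cm = (2/5)MR² = (2/5)(5.75)(0.36)² = 0.29808 kg·m²; centre at d = 0.112 m, so I = I_cm + Md² gives I = 0.29808 + (5.75)(0.112)² = 0.37021 kg·m².
Point mass: I_cm = 0; centre at d = 0.311 m, so I = I_cm + Md² gives I = 0 + (1.88)(0.311)² = 0.18184 kg·m².
Total I = 0.66226 + 0.10778 + 0.37021 + 0.18184 = 1.3221 kg·m².

1.32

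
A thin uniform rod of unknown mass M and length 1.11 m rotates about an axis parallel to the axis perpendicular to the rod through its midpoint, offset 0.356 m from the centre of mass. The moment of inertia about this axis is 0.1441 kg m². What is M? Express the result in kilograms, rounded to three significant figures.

0.628

I = I_cm + Md² = (1/12)ML² + Md² = M·[0.0833333·(1.11)² + (0.356)²] = M·0.22941.
So M = 0.1441 / 0.22941 = 0.62813 kg.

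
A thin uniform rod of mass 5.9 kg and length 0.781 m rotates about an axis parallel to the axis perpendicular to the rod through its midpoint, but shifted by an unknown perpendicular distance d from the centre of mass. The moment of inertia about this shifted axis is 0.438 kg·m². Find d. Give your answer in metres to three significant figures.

0.153

About the centre-of-mass axis, I_cm = (1/12)ML² = (1/12)(5.9)(0.781)² = 0.2999 kg·m².
Parallel axis theorem: I = I_cm + Md², so Md² = 0.438 − 0.2999 = 0.1381 kg·m².
d = √(0.1381 / 5.9) = 0.15299 m.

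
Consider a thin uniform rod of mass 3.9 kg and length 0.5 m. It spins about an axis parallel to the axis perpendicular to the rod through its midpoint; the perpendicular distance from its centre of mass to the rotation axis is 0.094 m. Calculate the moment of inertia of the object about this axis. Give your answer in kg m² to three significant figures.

I_cm = (1/12)ML² = (1/12)(3.9)(0.5)² = 0.08125 kg m²; centre at d = 0.094 m, so the parallel axis theorem gives I = 0.08125 + (3.9)(0.094)² = 0.11571 kg m².

0.116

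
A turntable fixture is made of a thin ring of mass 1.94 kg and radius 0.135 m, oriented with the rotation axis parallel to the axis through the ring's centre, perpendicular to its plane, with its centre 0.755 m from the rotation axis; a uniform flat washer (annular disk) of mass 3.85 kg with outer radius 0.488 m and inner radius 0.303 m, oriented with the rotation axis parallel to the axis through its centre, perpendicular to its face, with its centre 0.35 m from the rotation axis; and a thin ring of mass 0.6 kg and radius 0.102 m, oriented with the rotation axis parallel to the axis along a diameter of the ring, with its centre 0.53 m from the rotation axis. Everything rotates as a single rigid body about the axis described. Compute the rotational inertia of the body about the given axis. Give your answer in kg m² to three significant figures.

2.42

Thin ring: I_cm = MR² = (1.94)(0.135)² = 0.035356 kg m²; centre at d = 0.755 m, so I = I_cm + Md² gives I = 0.035356 + (1.94)(0.755)² = 1.1412 kg m².
Annular disk: I_cm = (1/2)M(R²+r²) = (1/2)(3.85)[(0.488)² + (0.303)²] = 0.63516 kg m²; centre at d = 0.35 m, so I = I_cm + Md² gives I = 0.63516 + (3.85)(0.35)² = 1.1068 kg m².
Thin ring: I_cm = (1/2)MR² = (1/2)(0.6)(0.102)² = 0.0031212 kg m²; centre at d = 0.53 m, so I = I_cm + Md² gives I = 0.0031212 + (0.6)(0.53)² = 0.17166 kg m².
Total I = 1.1412 + 1.1068 + 0.17166 = 2.4197 kg m².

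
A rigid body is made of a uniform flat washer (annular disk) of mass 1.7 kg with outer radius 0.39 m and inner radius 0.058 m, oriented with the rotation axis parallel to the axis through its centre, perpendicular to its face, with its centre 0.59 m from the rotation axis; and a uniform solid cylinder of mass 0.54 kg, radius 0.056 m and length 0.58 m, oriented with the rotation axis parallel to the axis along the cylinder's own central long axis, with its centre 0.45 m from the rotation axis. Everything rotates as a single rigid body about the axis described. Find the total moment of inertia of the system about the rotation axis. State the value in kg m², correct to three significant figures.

0.834

Annular disk: I_cm = (1/2)M(R²+r²) = (1/2)(1.7)[(0.39)² + (0.058)²] = 0.13214 kg m²; centre at d = 0.59 m, so I = I_cm + Md² gives I = 0.13214 + (1.7)(0.59)² = 0.72391 kg m².
Solid cylinder: I_cm = (1/2)MR² = (1/2)(0.54)(0.056)² = 0.00084672 kg m²; centre at d = 0.45 m, so I = I_cm + Md² gives I = 0.00084672 + (0.54)(0.45)² = 0.1102 kg m².
Total I = 0.72391 + 0.1102 = 0.83411 kg m².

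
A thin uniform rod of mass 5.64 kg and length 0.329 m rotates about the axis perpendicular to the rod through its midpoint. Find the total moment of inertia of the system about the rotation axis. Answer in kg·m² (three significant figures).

0.0509

I_cm = (1/12)ML² = (1/12)(5.64)(0.329)² = 0.050873 kg·m²; axis through the centre, so I = 0.050873 kg·m².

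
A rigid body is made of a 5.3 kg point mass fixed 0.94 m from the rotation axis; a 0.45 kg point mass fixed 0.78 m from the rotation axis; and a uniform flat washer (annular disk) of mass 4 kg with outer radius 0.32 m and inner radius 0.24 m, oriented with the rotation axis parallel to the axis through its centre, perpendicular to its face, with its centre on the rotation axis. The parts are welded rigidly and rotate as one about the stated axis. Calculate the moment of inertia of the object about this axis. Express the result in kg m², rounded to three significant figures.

5.28

Point mass: I_cm = 0; centre at d = 0.94 m, so the parallel axis theorem gives I = 0 + (5.3)(0.94)² = 4.6831 kg m².
Point mass: I_cm = 0; centre at d = 0.78 m, so the parallel axis theorem gives I = 0 + (0.45)(0.78)² = 0.27378 kg m².
Annular disk: I_cm = (1/2)M(R²+r²) = (1/2)(4)[(0.32)² + (0.24)²] = 0.32 kg m²; axis through the centre, so I = 0.32 kg m².
Total I = 4.6831 + 0.27378 + 0.32 = 5.2769 kg m².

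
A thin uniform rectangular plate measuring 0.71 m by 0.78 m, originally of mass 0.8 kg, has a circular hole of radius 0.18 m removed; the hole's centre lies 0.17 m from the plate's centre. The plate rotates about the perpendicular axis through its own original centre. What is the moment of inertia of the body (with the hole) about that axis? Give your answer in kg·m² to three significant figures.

Unpierced body about its centre: I₀ = (1/12)M(a²+b²) = (1/12)(0.8)[(0.71)² + (0.78)²] = 0.074167 kg·m².
The removed disk has mass m = M·πr²/(ab) = (0.8)·π(0.18)²/(0.71·0.78) = 0.14704 kg (same uniform areal density).
Its moment of inertia about the rotation axis (parallel-axis theorem): I_hole = (1/2)mr² + md² = (1/2)(0.14704)(0.18)² + (0.14704)(0.17)² = 0.0066314 kg·m².
Treating the hole as negative mass, I = I₀ − I_hole = 0.074167 − 0.0066314 = 0.067535 kg·m².

0.0675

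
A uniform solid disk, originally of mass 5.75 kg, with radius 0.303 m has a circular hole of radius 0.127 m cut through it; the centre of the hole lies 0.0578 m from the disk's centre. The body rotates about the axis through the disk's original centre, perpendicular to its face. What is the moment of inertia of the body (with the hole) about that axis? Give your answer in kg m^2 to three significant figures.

Unpierced body about its centre: I₀ = (1/2)MR² = (1/2)(5.75)(0.303)² = 0.26395 kg m^2.
The removed disk has mass m = M·(r/R)² = (5.75)(0.127/0.303)² = 1.0102 kg (same uniform areal density).
Its moment of inertia about the rotation axis (parallel-axis theorem): I_hole = (1/2)mr² + md² = (1/2)(1.0102)(0.127)² + (1.0102)(0.0578)² = 0.011521 kg m^2.
Treating the hole as negative mass, I = I₀ − I_hole = 0.26395 − 0.011521 = 0.25243 kg m^2.

0.252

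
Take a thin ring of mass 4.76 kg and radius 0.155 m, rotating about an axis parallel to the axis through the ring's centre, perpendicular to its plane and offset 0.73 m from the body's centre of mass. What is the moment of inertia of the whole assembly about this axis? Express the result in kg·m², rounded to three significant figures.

I_cm = MR² = (4.76)(0.155)² = 0.11436 kg·m²; centre at d = 0.73 m, so I = I_cm + Md² gives I = 0.11436 + (4.76)(0.73)² = 2.651 kg·m².

2.65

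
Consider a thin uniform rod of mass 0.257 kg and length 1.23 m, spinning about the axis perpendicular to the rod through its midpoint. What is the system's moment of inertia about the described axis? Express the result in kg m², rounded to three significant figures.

I_cm = (1/12)ML² = (1/12)(0.257)(1.23)² = 0.032401 kg m²; axis through the centre, so I = 0.032401 kg m².

0.0324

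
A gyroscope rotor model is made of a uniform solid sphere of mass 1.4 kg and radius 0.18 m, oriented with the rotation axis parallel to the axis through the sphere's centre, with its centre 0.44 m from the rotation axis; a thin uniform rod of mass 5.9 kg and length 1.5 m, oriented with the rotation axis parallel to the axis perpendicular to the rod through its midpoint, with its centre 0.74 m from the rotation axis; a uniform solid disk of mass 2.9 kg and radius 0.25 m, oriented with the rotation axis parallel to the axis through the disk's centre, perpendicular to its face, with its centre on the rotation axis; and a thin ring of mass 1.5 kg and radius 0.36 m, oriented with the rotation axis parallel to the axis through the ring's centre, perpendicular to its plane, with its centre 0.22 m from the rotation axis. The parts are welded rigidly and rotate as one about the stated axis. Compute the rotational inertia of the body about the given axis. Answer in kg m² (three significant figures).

4.98

Solid sphere: I_cm = (2/5)MR² = (2/5)(1.4)(0.18)² = 0.018144 kg m²; centre at d = 0.44 m, so the parallel axis theorem gives I = 0.018144 + (1.4)(0.44)² = 0.28918 kg m².
Thin rod: I_cm = (1/12)ML² = (1/12)(5.9)(1.5)² = 1.1063 kg m²; centre at d = 0.74 m, so the parallel axis theorem gives I = 1.1063 + (5.9)(0.74)² = 4.3371 kg m².
Solid disk: I_cm = (1/2)MR² = (1/2)(2.9)(0.25)² = 0.090625 kg m²; axis through the centre, so I = 0.090625 kg m².
Thin ring: I_cm = MR² = (1.5)(0.36)² = 0.1944 kg m²; centre at d = 0.22 m, so the parallel axis theorem gives I = 0.1944 + (1.5)(0.22)² = 0.267 kg m².
Total I = 0.28918 + 4.3371 + 0.090625 + 0.267 = 4.9839 kg m².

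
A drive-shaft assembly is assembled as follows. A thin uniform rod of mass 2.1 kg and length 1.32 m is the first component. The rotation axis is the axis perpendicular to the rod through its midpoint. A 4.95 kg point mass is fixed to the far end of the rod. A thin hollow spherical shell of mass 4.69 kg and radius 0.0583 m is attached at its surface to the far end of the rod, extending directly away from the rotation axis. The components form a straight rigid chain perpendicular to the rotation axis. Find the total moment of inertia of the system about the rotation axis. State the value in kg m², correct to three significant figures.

Thin rod: I_cm = (1/12)ML² = (1/12)(2.1)(1.32)² = 0.30492 kg m²; axis through the centre, so I = 0.30492 kg m².
Point mass: I_cm = 0; centre at d = 0.66 m, so I = I_cm + Md² gives I = 0 + (4.95)(0.66)² = 2.1562 kg m².
Spherical shell: I_cm = (2/3)MR² = (2/3)(4.69)(0.0583)² = 0.010627 kg m²; centre at d = 0.66 + 0.0583 = 0.7183 m, so I = I_cm + Md² gives I = 0.010627 + (4.69)(0.7183)² = 2.4305 kg m².
Total I = 0.30492 + 2.1562 + 2.4305 = 4.8916 kg m².

4.89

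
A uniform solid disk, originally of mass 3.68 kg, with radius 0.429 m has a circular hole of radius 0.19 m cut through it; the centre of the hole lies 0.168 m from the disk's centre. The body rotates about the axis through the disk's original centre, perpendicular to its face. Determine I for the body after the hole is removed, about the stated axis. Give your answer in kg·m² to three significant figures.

Unpierced body about its centre: I₀ = (1/2)MR² = (1/2)(3.68)(0.429)² = 0.33864 kg·m².
The removed disk has mass m = M·(r/R)² = (3.68)(0.19/0.429)² = 0.72184 kg (same uniform areal density).
Its moment of inertia about the rotation axis (parallel-axis theorem): I_hole = (1/2)mr² + md² = (1/2)(0.72184)(0.19)² + (0.72184)(0.168)² = 0.033402 kg·m².
Treating the hole as negative mass, I = I₀ − I_hole = 0.33864 − 0.033402 = 0.30523 kg·m².

0.305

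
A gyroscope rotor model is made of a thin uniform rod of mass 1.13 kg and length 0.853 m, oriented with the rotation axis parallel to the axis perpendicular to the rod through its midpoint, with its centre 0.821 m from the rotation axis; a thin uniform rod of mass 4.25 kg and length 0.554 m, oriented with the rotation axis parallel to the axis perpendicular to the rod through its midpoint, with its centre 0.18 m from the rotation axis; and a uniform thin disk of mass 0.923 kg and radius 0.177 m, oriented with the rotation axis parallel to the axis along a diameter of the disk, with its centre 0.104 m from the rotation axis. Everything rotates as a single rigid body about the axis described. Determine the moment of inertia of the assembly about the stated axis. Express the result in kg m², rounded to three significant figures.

Thin rod: I_cm = (1/12)ML² = (1/12)(1.13)(0.853)² = 0.068517 kg m²; centre at d = 0.821 m, so I = I_cm + Md² gives I = 0.068517 + (1.13)(0.821)² = 0.83018 kg m².
Thin rod: I_cm = (1/12)ML² = (1/12)(4.25)(0.554)² = 0.1087 kg m²; centre at d = 0.18 m, so I = I_cm + Md² gives I = 0.1087 + (4.25)(0.18)² = 0.2464 kg m².
Thin disk: I_cm = (1/4)MR² = (1/4)(0.923)(0.177)² = 0.0072292 kg m²; centre at d = 0.104 m, so I = I_cm + Md² gives I = 0.0072292 + (0.923)(0.104)² = 0.017212 kg m².
Total I = 0.83018 + 0.2464 + 0.017212 = 1.0938 kg m².

1.09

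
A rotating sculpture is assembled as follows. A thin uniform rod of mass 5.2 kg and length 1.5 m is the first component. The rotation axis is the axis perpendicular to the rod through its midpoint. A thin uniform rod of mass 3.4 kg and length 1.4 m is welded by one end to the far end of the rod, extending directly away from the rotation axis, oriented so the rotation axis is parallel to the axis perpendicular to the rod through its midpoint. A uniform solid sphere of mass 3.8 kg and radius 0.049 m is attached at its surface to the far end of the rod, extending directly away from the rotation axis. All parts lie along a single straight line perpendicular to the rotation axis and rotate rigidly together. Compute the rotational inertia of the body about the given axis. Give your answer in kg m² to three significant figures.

Thin rod: I_cm = (1/12)ML² = (1/12)(5.2)(1.5)² = 0.975 kg m²; axis through the centre, so I = 0.975 kg m².
Thin rod: I_cm = (1/12)ML² = (1/12)(3.4)(1.4)² = 0.55533 kg m²; centre at d = 0.75 + 0.7 = 1.45 m, so the parallel axis theorem gives I = 0.55533 + (3.4)(1.45)² = 7.7038 kg m².
Solid sphere: I_cm = (2/5)MR² = (2/5)(3.8)(0.049)² = 0.0036495 kg m²; centre at d = 0.75 + 0.7 + 0.7 + 0.049 = 2.199 m, so the parallel axis theorem gives I = 0.0036495 + (3.8)(2.199)² = 18.379 kg m².
Total I = 0.975 + 7.7038 + 18.379 = 27.058 kg m².

27.1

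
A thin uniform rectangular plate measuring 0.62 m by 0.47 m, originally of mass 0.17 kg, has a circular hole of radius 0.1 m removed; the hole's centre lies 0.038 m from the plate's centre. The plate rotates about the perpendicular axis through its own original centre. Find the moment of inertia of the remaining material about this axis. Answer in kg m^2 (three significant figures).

Unpierced body about its centre: I₀ = (1/12)M(a²+b²) = (1/12)(0.17)[(0.62)² + (0.47)²] = 0.0085751 kg m^2.
The removed disk has mass m = M·πr²/(ab) = (0.17)·π(0.1)²/(0.62·0.47) = 0.018328 kg (same uniform areal density).
Its moment of inertia about the rotation axis (parallel-axis theorem): I_hole = (1/2)mr² + md² = (1/2)(0.018328)(0.1)² + (0.018328)(0.038)² = 0.0001181 kg m^2.
Treating the hole as negative mass, I = I₀ − I_hole = 0.0085751 − 0.0001181 = 0.008457 kg m^2.

0.00846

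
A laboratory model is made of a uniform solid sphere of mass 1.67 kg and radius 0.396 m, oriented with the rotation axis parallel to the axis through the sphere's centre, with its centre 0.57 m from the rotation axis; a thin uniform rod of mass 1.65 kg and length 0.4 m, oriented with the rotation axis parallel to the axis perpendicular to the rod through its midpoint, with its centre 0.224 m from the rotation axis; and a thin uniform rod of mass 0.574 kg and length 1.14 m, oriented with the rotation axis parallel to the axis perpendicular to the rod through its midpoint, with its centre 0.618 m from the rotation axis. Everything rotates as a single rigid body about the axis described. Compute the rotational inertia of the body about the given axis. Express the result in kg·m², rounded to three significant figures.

1.03

Solid sphere: I_cm = (2/5)MR² = (2/5)(1.67)(0.396)² = 0.10475 kg·m²; centre at d = 0.57 m, so I = I_cm + Md² gives I = 0.10475 + (1.67)(0.57)² = 0.64734 kg·m².
Thin rod: I_cm = (1/12)ML² = (1/12)(1.65)(0.4)² = 0.022 kg·m²; centre at d = 0.224 m, so I = I_cm + Md² gives I = 0.022 + (1.65)(0.224)² = 0.10479 kg·m².
Thin rod: I_cm = (1/12)ML² = (1/12)(0.574)(1.14)² = 0.062164 kg·m²; centre at d = 0.618 m, so I = I_cm + Md² gives I = 0.062164 + (0.574)(0.618)² = 0.28139 kg·m².
Total I = 0.64734 + 0.10479 + 0.28139 = 1.0335 kg·m².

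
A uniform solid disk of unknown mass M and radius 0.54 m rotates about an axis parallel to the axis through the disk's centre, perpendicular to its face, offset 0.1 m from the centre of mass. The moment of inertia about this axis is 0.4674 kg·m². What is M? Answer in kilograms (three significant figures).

3.00

I = I_cm + Md² = (1/2)MR² + Md² = M·[0.5·(0.54)² + (0.1)²] = M·0.1558.
So M = 0.4674 / 0.1558 = 3 kg.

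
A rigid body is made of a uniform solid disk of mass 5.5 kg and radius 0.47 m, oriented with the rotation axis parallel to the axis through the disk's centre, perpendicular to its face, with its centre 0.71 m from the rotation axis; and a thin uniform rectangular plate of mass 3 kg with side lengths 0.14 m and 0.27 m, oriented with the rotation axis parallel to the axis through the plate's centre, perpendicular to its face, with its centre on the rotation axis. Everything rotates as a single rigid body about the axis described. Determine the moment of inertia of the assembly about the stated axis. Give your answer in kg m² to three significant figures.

3.40

Solid disk: I_cm = (1/2)MR² = (1/2)(5.5)(0.47)² = 0.60747 kg m²; centre at d = 0.71 m, so I = I_cm + Md² gives I = 0.60747 + (5.5)(0.71)² = 3.38 kg m².
Rectangular plate: I_cm = (1/12)M(a²+b²) = (1/12)(3)[(0.14)² + (0.27)²] = 0.023125 kg m²; axis through the centre, so I = 0.023125 kg m².
Total I = 3.38 + 0.023125 = 3.4031 kg m².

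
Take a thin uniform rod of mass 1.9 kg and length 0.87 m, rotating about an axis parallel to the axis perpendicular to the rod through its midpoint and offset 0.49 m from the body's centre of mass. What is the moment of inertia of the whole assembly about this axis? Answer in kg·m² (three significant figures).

I_cm = (1/12)ML² = (1/12)(1.9)(0.87)² = 0.11984 kg·m²; centre at d = 0.49 m, so the parallel axis theorem gives I = 0.11984 + (1.9)(0.49)² = 0.57603 kg·m².

0.576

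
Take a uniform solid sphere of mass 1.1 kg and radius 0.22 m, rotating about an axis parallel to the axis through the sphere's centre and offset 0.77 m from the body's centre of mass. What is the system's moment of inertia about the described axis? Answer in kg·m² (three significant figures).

0.673

I_cm = (2/5)MR² = (2/5)(1.1)(0.22)² = 0.021296 kg·m²; centre at d = 0.77 m, so I = I_cm + Md² gives I = 0.021296 + (1.1)(0.77)² = 0.67349 kg·m².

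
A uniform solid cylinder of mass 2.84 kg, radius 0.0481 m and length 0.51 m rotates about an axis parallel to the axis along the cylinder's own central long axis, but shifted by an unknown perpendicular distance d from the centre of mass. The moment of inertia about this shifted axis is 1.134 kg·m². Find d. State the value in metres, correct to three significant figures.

About the centre-of-mass axis, I_cm = (1/2)MR² = (1/2)(2.84)(0.0481)² = 0.0032853 kg·m².
Parallel axis theorem: I = I_cm + Md², so Md² = 1.134 − 0.0032853 = 1.1307 kg·m².
d = √(1.1307 / 2.84) = 0.63098 m.

0.631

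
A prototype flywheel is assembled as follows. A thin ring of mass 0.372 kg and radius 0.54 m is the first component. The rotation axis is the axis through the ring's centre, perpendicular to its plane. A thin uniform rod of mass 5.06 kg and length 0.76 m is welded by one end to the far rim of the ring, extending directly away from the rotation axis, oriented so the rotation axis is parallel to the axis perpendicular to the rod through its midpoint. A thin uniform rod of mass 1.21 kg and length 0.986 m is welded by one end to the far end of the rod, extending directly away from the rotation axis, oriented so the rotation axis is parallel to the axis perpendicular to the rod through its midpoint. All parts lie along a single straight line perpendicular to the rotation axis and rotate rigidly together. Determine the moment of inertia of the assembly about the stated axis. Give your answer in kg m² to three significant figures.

8.62

Thin ring: I_cm = MR² = (0.372)(0.54)² = 0.10848 kg m²; axis through the centre, so I = 0.10848 kg m².
Thin rod: I_cm = (1/12)ML² = (1/12)(5.06)(0.76)² = 0.24355 kg m²; centre at d = 0.54 + 0.38 = 0.92 m, so I = I_cm + Md² gives I = 0.24355 + (5.06)(0.92)² = 4.5263 kg m².
Thin rod: I_cm = (1/12)ML² = (1/12)(1.21)(0.986)² = 0.09803 kg m²; centre at d = 0.54 + 0.38 + 0.38 + 0.493 = 1.793 m, so I = I_cm + Md² gives I = 0.09803 + (1.21)(1.793)² = 3.988 kg m².
Total I = 0.10848 + 4.5263 + 3.988 = 8.6228 kg m².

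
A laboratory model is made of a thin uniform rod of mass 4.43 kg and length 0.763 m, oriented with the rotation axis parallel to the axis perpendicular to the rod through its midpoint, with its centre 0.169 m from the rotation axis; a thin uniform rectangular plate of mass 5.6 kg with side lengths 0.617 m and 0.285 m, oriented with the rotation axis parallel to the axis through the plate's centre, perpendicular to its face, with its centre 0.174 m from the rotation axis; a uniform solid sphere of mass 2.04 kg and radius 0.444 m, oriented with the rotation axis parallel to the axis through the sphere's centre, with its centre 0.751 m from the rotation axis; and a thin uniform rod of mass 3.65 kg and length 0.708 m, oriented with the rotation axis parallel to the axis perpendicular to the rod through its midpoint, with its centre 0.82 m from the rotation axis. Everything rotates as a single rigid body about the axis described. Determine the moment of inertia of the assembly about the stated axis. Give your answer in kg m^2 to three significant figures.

4.64

Thin rod: I_cm = (1/12)ML² = (1/12)(4.43)(0.763)² = 0.21492 kg m^2; centre at d = 0.169 m, so the parallel axis theorem gives I = 0.21492 + (4.43)(0.169)² = 0.34144 kg m^2.
Rectangular plate: I_cm = (1/12)M(a²+b²) = (1/12)(5.6)[(0.617)² + (0.285)²] = 0.21556 kg m^2; centre at d = 0.174 m, so the parallel axis theorem gives I = 0.21556 + (5.6)(0.174)² = 0.38511 kg m^2.
Solid sphere: I_cm = (2/5)MR² = (2/5)(2.04)(0.444)² = 0.16086 kg m^2; centre at d = 0.751 m, so the parallel axis theorem gives I = 0.16086 + (2.04)(0.751)² = 1.3114 kg m^2.
Thin rod: I_cm = (1/12)ML² = (1/12)(3.65)(0.708)² = 0.15247 kg m^2; centre at d = 0.82 m, so the parallel axis theorem gives I = 0.15247 + (3.65)(0.82)² = 2.6067 kg m^2.
Total I = 0.34144 + 0.38511 + 1.3114 + 2.6067 = 4.6447 kg m^2.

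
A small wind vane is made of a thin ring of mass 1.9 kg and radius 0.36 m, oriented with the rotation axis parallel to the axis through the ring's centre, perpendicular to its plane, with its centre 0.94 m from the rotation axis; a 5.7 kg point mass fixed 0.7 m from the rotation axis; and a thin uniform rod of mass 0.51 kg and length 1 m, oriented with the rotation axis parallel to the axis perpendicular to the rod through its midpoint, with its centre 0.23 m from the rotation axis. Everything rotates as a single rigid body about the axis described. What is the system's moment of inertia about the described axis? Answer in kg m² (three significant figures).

Thin ring: I_cm = MR² = (1.9)(0.36)² = 0.24624 kg m²; centre at d = 0.94 m, so I = I_cm + Md² gives I = 0.24624 + (1.9)(0.94)² = 1.9251 kg m².
Point mass: I_cm = 0; centre at d = 0.7 m, so I = I_cm + Md² gives I = 0 + (5.7)(0.7)² = 2.793 kg m².
Thin rod: I_cm = (1/12)ML² = (1/12)(0.51)(1)² = 0.0425 kg m²; centre at d = 0.23 m, so I = I_cm + Md² gives I = 0.0425 + (0.51)(0.23)² = 0.069479 kg m².
Total I = 1.9251 + 2.793 + 0.069479 = 4.7876 kg m².

4.79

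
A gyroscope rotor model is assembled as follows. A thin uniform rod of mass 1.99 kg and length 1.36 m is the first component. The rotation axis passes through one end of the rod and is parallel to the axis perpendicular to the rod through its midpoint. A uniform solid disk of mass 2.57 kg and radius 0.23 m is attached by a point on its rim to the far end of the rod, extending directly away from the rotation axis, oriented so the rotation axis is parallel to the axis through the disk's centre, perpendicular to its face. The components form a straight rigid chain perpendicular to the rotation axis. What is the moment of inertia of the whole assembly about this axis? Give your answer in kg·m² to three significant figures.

Thin rod: I_cm = (1/12)ML² = (1/12)(1.99)(1.36)² = 0.30673 kg·m²; centre at d = 0.68 m, so I = I_cm + Md² gives I = 0.30673 + (1.99)(0.68)² = 1.2269 kg·m².
Solid disk: I_cm = (1/2)MR² = (1/2)(2.57)(0.23)² = 0.067976 kg·m²; centre at d = 0.68 + 0.68 + 0.23 = 1.59 m, so I = I_cm + Md² gives I = 0.067976 + (2.57)(1.59)² = 6.5652 kg·m².
Total I = 1.2269 + 6.5652 = 7.7921 kg·m².

7.79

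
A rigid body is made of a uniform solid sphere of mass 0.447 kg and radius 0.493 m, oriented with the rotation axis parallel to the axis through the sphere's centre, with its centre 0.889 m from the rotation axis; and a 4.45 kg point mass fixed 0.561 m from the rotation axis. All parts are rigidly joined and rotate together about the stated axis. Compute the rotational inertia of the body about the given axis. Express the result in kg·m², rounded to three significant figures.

Solid sphere: I_cm = (2/5)MR² = (2/5)(0.447)(0.493)² = 0.043457 kg·m²; centre at d = 0.889 m, so I = I_cm + Md² gives I = 0.043457 + (0.447)(0.889)² = 0.39673 kg·m².
Point mass: I_cm = 0; centre at d = 0.561 m, so I = I_cm + Md² gives I = 0 + (4.45)(0.561)² = 1.4005 kg·m².
Total I = 0.39673 + 1.4005 = 1.7972 kg·m².

1.80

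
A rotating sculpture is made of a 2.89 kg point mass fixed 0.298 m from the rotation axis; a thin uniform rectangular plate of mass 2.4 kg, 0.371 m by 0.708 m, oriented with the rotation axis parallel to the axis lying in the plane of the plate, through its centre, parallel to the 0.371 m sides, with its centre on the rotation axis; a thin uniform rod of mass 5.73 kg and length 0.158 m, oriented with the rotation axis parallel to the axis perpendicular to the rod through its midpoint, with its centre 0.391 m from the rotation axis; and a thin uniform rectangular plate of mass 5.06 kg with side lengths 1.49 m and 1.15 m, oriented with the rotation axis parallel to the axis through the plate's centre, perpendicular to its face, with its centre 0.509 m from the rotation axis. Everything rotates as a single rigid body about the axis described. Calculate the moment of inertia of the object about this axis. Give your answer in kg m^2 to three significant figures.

Point mass: I_cm = 0; centre at d = 0.298 m, so I = I_cm + Md² gives I = 0 + (2.89)(0.298)² = 0.25664 kg m^2.
Rectangular plate: I_cm = (1/12)Mb² = (1/12)(2.4)(0.708)² = 0.10025 kg m^2; axis through the centre, so I = 0.10025 kg m^2.
Thin rod: I_cm = (1/12)ML² = (1/12)(5.73)(0.158)² = 0.01192 kg m^2; centre at d = 0.391 m, so I = I_cm + Md² gives I = 0.01192 + (5.73)(0.391)² = 0.88793 kg m^2.
Rectangular plate: I_cm = (1/12)M(a²+b²) = (1/12)(5.06)[(1.49)² + (1.15)²] = 1.4938 kg m^2; centre at d = 0.509 m, so I = I_cm + Md² gives I = 1.4938 + (5.06)(0.509)² = 2.8047 kg m^2.
Total I = 0.25664 + 0.10025 + 0.88793 + 2.8047 = 4.0496 kg m^2.

4.05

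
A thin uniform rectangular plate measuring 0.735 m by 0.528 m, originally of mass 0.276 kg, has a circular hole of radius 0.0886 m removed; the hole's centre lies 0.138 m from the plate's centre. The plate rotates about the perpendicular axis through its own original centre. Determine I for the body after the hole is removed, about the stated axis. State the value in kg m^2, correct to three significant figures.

0.0184

Unpierced body about its centre: I₀ = (1/12)M(a²+b²) = (1/12)(0.276)[(0.735)² + (0.528)²] = 0.018837 kg m^2.
The removed disk has mass m = M·πr²/(ab) = (0.276)·π(0.0886)²/(0.735·0.528) = 0.017539 kg (same uniform areal density).
Its moment of inertia about the rotation axis (parallel-axis theorem): I_hole = (1/2)mr² + md² = (1/2)(0.017539)(0.0886)² + (0.017539)(0.138)² = 0.00040285 kg m^2.
Treating the hole as negative mass, I = I₀ − I_hole = 0.018837 − 0.00040285 = 0.018434 kg m^2.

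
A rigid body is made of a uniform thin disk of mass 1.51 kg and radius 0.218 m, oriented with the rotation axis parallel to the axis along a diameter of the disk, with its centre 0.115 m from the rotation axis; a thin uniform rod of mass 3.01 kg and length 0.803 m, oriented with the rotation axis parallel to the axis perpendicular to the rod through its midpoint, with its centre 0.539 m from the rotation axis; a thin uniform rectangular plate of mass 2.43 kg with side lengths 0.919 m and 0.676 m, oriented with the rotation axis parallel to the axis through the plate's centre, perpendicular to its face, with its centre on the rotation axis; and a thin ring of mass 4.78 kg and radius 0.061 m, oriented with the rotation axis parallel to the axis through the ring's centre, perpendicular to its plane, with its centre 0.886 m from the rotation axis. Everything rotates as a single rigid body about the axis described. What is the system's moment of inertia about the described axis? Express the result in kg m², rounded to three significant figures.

5.11

Thin disk: I_cm = (1/4)MR² = (1/4)(1.51)(0.218)² = 0.01794 kg m²; centre at d = 0.115 m, so the parallel axis theorem gives I = 0.01794 + (1.51)(0.115)² = 0.03791 kg m².
Thin rod: I_cm = (1/12)ML² = (1/12)(3.01)(0.803)² = 0.16174 kg m²; centre at d = 0.539 m, so the parallel axis theorem gives I = 0.16174 + (3.01)(0.539)² = 1.0362 kg m².
Rectangular plate: I_cm = (1/12)M(a²+b²) = (1/12)(2.43)[(0.919)² + (0.676)²] = 0.26356 kg m²; axis through the centre, so I = 0.26356 kg m².
Thin ring: I_cm = MR² = (4.78)(0.061)² = 0.017786 kg m²; centre at d = 0.886 m, so the parallel axis theorem gives I = 0.017786 + (4.78)(0.886)² = 3.7701 kg m².
Total I = 0.03791 + 1.0362 + 0.26356 + 3.7701 = 5.1077 kg m².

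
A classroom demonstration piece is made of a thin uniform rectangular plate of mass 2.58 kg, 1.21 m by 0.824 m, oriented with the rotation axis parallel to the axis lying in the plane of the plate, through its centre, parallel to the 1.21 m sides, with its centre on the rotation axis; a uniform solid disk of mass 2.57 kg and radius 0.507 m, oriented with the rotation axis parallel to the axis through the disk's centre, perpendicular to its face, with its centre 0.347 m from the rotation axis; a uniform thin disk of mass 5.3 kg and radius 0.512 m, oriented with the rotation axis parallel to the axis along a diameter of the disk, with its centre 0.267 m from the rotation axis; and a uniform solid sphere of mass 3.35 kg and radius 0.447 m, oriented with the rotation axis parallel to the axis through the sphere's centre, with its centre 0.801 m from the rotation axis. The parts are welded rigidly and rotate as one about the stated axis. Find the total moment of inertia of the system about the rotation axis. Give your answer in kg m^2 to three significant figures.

3.93

Rectangular plate: I_cm = (1/12)Mb² = (1/12)(2.58)(0.824)² = 0.14598 kg m^2; axis through the centre, so I = 0.14598 kg m^2.
Solid disk: I_cm = (1/2)MR² = (1/2)(2.57)(0.507)² = 0.33031 kg m^2; centre at d = 0.347 m, so the parallel axis theorem gives I = 0.33031 + (2.57)(0.347)² = 0.63976 kg m^2.
Thin disk: I_cm = (1/4)MR² = (1/4)(5.3)(0.512)² = 0.34734 kg m^2; centre at d = 0.267 m, so the parallel axis theorem gives I = 0.34734 + (5.3)(0.267)² = 0.72517 kg m^2.
Solid sphere: I_cm = (2/5)MR² = (2/5)(3.35)(0.447)² = 0.26774 kg m^2; centre at d = 0.801 m, so the parallel axis theorem gives I = 0.26774 + (3.35)(0.801)² = 2.4171 kg m^2.
Total I = 0.14598 + 0.63976 + 0.72517 + 2.4171 = 3.928 kg m^2.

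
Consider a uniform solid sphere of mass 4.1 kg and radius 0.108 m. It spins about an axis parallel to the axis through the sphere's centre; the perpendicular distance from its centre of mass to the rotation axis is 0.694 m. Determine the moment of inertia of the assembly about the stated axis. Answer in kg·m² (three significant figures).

I_cm = (2/5)MR² = (2/5)(4.1)(0.108)² = 0.019129 kg·m²; centre at d = 0.694 m, so I = I_cm + Md² gives I = 0.019129 + (4.1)(0.694)² = 1.9938 kg·m².

1.99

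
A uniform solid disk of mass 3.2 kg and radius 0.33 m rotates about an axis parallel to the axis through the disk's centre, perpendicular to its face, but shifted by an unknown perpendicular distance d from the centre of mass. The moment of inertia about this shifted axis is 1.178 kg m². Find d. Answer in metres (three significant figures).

About the centre-of-mass axis, I_cm = (1/2)MR² = (1/2)(3.2)(0.33)² = 0.17424 kg m².
Parallel axis theorem: I = I_cm + Md², so Md² = 1.178 − 0.17424 = 1.0038 kg m².
d = √(1.0038 / 3.2) = 0.56007 m.

0.560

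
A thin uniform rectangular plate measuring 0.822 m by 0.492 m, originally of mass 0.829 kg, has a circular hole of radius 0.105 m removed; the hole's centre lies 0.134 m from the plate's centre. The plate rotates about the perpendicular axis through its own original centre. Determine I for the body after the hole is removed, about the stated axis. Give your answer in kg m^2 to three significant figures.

0.0617

Unpierced body about its centre: I₀ = (1/12)M(a²+b²) = (1/12)(0.829)[(0.822)² + (0.492)²] = 0.063401 kg m^2.
The removed disk has mass m = M·πr²/(ab) = (0.829)·π(0.105)²/(0.822·0.492) = 0.070998 kg (same uniform areal density).
Its moment of inertia about the rotation axis (parallel-axis theorem): I_hole = (1/2)mr² + md² = (1/2)(0.070998)(0.105)² + (0.070998)(0.134)² = 0.0016662 kg m^2.
Treating the hole as negative mass, I = I₀ − I_hole = 0.063401 − 0.0016662 = 0.061735 kg m^2.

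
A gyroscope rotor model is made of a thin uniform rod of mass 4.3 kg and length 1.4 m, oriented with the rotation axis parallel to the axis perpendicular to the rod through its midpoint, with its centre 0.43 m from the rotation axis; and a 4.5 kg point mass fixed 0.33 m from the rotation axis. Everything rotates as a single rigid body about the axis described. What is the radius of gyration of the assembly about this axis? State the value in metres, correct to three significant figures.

0.475

Thin rod: I_cm = (1/12)ML² = (1/12)(4.3)(1.4)² = 0.70233 kg m²; centre at d = 0.43 m, so I = I_cm + Md² gives I = 0.70233 + (4.3)(0.43)² = 1.4974 kg m².
Point mass: I_cm = 0; centre at d = 0.33 m, so I = I_cm + Md² gives I = 0 + (4.5)(0.33)² = 0.49005 kg m².
Total I = 1.9875 kg m²; total mass M = 8.8 kg.
k = √(I/M) = √(1.9875/8.8) = 0.47523 m.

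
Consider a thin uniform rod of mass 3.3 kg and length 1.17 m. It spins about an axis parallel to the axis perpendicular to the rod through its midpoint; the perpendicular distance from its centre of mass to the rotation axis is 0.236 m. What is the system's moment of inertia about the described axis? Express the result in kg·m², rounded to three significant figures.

0.560

I_cm = (1/12)ML² = (1/12)(3.3)(1.17)² = 0.37645 kg·m²; centre at d = 0.236 m, so I = I_cm + Md² gives I = 0.37645 + (3.3)(0.236)² = 0.56024 kg·m².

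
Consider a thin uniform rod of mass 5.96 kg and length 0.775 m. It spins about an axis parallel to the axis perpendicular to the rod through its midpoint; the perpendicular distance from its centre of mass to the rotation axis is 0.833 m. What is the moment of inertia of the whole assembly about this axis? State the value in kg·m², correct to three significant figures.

4.43

I_cm = (1/12)ML² = (1/12)(5.96)(0.775)² = 0.29831 kg·m²; centre at d = 0.833 m, so the parallel axis theorem gives I = 0.29831 + (5.96)(0.833)² = 4.4339 kg·m².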